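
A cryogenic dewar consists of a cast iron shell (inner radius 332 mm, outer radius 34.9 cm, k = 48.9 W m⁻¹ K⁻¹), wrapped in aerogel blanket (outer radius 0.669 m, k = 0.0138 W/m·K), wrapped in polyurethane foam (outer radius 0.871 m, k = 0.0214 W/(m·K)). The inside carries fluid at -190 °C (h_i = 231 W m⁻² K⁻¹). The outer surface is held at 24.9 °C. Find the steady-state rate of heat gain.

Treat each layer as a resistance in series:
  R_conv,in = 1/(4πr²h) = 1/(4π·0.332²·231) = 0.003125 K/W
  R_cast iron = (1/0.332 − 1/0.349)/(4πk) = 0.1467/(4π·48.9) = 2.388×10^-4 K/W
  R_aerogel blanket = (1/0.349 − 1/0.669)/(4πk) = 1.371/(4π·0.0138) = 7.903 K/W
  R_polyurethane foam = (1/0.669 − 1/0.871)/(4πk) = 0.3467/(4π·0.0214) = 1.289 K/W
ΣR = 0.003125 + 2.388×10^-4 + 7.903 + 1.289 = 9.195 K/W
Q = ΔT/ΣR = (-190 °C − 24.9 °C)/9.195 = -23.4 W
(Negative Q ⇒ heat flows inward; heat gain = 23.4 W.)

Q = 23.4 W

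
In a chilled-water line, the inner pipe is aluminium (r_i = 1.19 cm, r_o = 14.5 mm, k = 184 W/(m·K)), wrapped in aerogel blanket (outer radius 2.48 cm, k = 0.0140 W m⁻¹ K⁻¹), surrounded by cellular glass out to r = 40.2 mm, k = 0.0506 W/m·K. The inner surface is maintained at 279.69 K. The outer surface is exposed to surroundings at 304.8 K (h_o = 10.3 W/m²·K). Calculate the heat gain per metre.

Q' = 3.14 W/m

Series thermal resistances, inner to outer:
  R'_aluminium = ln(0.0145/0.0119)/(2πk) = 0.1976/(2π·184) = 1.709×10^-4 m·K/W
  R'_aerogel blanket = ln(0.0248/0.0145)/(2πk) = 0.5367/(2π·0.0140) = 6.101 m·K/W
  R'_cellular glass = ln(0.0402/0.0248)/(2πk) = 0.4830/(2π·0.0506) = 1.519 m·K/W
  R'_conv,out = 1/(2πr h) = 1/(2π·0.0402·10.3) = 0.3844 m·K/W
ΣR = 1.709×10^-4 + 6.101 + 1.519 + 0.3844 = 8.005 m·K/W
Q' = ΔT/ΣR = (279.69 K − 304.8 K)/8.005 = -3.14 W/m
(Negative Q' ⇒ heat flows inward; heat gain = 3.14 W/m.)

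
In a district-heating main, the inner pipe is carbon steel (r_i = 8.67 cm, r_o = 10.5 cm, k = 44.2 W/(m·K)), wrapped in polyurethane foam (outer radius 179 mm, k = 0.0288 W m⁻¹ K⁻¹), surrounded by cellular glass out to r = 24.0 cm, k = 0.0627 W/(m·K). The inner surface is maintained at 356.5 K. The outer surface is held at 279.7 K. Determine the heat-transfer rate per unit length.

Q' = 20.8 W/m

Series thermal resistances, inner to outer:
  R'_carbon steel = ln(0.105/0.0867)/(2πk) = 0.1915/(2π·44.2) = 6.896×10^-4 m·K/W
  R'_polyurethane foam = ln(0.179/0.105)/(2πk) = 0.5334/(2π·0.0288) = 2.948 m·K/W
  R'_cellular glass = ln(0.240/0.179)/(2πk) = 0.2933/(2π·0.0627) = 0.7444 m·K/W
ΣR = 6.896×10^-4 + 2.948 + 0.7444 = 3.693 m·K/W
Q' = ΔT/ΣR = (356.5 K − 279.7 K)/3.693 = 20.8 W/m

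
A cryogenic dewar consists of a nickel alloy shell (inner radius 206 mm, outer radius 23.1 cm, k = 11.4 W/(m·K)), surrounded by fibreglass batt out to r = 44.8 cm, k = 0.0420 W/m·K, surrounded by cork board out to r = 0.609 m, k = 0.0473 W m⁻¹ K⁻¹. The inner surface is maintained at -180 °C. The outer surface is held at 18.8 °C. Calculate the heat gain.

Series thermal resistances, inner to outer:
  R_nickel alloy = (1/0.206 − 1/0.231)/(4πk) = 0.5254/(4π·11.4) = 0.003667 K/W
  R_fibreglass batt = (1/0.231 − 1/0.448)/(4πk) = 2.097/(4π·0.0420) = 3.973 K/W
  R_cork board = (1/0.448 − 1/0.609)/(4πk) = 0.5901/(4π·0.0473) = 0.9928 K/W
ΣR = 0.003667 + 3.973 + 0.9928 = 4.969 K/W
Q = ΔT/ΣR = (-180 °C − 18.8 °C)/4.969 = -40.0 W
(Negative Q ⇒ heat flows inward; heat gain = 40.0 W.)

Q = 40.0 W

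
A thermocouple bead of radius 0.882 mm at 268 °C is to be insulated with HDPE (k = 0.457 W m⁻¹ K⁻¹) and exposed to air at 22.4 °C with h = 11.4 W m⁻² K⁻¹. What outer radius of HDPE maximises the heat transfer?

r_cr = 8.02 cm

For a sphere, r_cr = 2k_ins/h = 2·0.457/11.4 = 0.0802 m = 8.02 cm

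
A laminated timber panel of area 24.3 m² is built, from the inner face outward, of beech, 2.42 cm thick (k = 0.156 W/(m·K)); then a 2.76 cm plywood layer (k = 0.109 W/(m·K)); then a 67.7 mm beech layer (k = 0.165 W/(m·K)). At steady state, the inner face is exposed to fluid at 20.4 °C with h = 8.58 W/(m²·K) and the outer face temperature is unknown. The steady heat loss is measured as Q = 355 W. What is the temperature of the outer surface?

T_out = 6.74 °C

Sum the resistances:
  R_conv,in = 1/(hA) = 1/(8.58·24.3) = 0.004796 K/W
  R_beech = L/(kA) = 0.0242/(0.156·24.3) = 0.006384 K/W
  R_plywood = L/(kA) = 0.0276/(0.109·24.3) = 0.01042 K/W
  R_beech = L/(kA) = 0.0677/(0.165·24.3) = 0.01688 K/W
ΣR = 0.03849 K/W
ΔT = Q·ΣR = 355 × 0.03849 = 13.66 K
Heat flows outward, so T_out = T_in − ΔT = 20.4 − 13.66 = 6.74 °C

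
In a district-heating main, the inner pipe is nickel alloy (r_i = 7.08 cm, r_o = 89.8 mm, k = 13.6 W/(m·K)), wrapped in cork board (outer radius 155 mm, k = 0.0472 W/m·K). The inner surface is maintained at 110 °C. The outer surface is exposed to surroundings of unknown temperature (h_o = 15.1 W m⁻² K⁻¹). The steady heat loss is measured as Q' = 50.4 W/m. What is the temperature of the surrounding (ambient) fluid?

Sum the resistances:
  R'_nickel alloy = ln(0.0898/0.0708)/(2πk) = 0.2377/(2π·13.6) = 0.002782 m·K/W
  R'_cork board = ln(0.155/0.0898)/(2πk) = 0.5458/(2π·0.0472) = 1.841 m·K/W
  R'_conv,out = 1/(2πr h) = 1/(2π·0.155·15.1) = 0.06800 m·K/W
ΣR = 1.911 m·K/W
ΔT = Q'·ΣR = 50.4 × 1.911 = 96.31 K
Heat flows outward, so T_out = T_in − ΔT = 110 − 96.31 = 13.7 °C

T_out = 13.7 °C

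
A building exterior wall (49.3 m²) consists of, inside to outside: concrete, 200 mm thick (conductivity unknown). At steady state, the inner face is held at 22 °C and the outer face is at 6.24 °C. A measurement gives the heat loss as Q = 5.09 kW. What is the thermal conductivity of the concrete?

k = 1.31 W/m·K

ΣR = ΔT/Q = |22 − 6.24|/5090 = 0.003096 K/W
L/(kA) = 0.003096 ⇒ k = 0.200/(0.003096·49.3) = 1.31 W/m·K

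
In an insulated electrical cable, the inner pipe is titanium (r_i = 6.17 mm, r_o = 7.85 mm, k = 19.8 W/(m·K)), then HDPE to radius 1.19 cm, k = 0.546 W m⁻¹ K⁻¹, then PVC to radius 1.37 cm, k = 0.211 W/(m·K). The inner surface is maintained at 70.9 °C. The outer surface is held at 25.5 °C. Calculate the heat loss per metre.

Q' = 198 W/m

Resistance network (inner→outer):
  R'_titanium = ln(0.00785/0.00617)/(2πk) = 0.2408/(2π·19.8) = 0.001936 m·K/W
  R'_HDPE = ln(0.0119/0.00785)/(2πk) = 0.4160/(2π·0.546) = 0.1213 m·K/W
  R'_PVC = ln(0.0137/0.0119)/(2πk) = 0.1409/(2π·0.211) = 0.1062 m·K/W
ΣR = 0.001936 + 0.1213 + 0.1062 = 0.2294 m·K/W
Q' = ΔT/ΣR = (70.9 °C − 25.5 °C)/0.2294 = 198 W/m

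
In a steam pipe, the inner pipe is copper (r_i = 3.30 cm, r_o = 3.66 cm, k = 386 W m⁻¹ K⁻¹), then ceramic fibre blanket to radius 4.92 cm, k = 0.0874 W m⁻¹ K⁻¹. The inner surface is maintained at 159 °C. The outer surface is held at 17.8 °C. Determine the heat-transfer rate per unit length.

Q' = 262 W/m

Treat each layer as a resistance in series:
  R'_copper = ln(0.0366/0.0330)/(2πk) = 0.1035/(2π·386) = 4.269×10^-5 m·K/W
  R'_ceramic fibre blanket = ln(0.0492/0.0366)/(2πk) = 0.2958/(2π·0.0874) = 0.5387 m·K/W
ΣR = 4.269×10^-5 + 0.5387 = 0.5387 m·K/W
Q' = ΔT/ΣR = (159 °C − 17.8 °C)/0.5387 = 262 W/m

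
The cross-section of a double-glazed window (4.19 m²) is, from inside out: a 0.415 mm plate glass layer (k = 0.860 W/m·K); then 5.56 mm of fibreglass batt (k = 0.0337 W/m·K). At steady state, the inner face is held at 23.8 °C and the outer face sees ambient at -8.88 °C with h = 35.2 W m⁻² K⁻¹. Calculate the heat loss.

Q = 706 W

Series thermal resistances, inner to outer:
  R_plate glass = L/(kA) = 4.15×10^-4/(0.860·4.19) = 1.152×10^-4 K/W
  R_fibreglass batt = L/(kA) = 0.00556/(0.0337·4.19) = 0.03938 K/W
  R_conv,out = 1/(hA) = 1/(35.2·4.19) = 0.006780 K/W
ΣR = 1.152×10^-4 + 0.03938 + 0.006780 = 0.04628 K/W
Q = ΔT/ΣR = (23.8 °C − -8.88 °C)/0.04628 = 706 W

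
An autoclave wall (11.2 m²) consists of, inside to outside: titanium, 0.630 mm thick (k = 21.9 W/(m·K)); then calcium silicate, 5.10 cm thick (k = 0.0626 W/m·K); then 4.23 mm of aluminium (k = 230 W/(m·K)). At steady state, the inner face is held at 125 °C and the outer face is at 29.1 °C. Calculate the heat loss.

Treat each layer as a resistance in series:
  R_titanium = L/(kA) = 6.30×10^-4/(21.9·11.2) = 2.568×10^-6 K/W
  R_calcium silicate = L/(kA) = 0.0510/(0.0626·11.2) = 0.07274 K/W
  R_aluminium = L/(kA) = 0.00423/(230·11.2) = 1.642×10^-6 K/W
ΣR = 2.568×10^-6 + 0.07274 + 1.642×10^-6 = 0.07274 K/W
Q = ΔT/ΣR = (125 °C − 29.1 °C)/0.07274 = 1320 W

Q = 1320 W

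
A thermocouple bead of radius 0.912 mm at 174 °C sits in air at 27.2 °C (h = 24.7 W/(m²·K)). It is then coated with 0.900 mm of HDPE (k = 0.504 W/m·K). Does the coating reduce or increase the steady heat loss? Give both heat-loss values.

Critical radius for a sphere: r_cr = 2k/h = 0.0408 m = 4.08 cm.
Outer radius after coating: r₂ = 9.12×10^-4 + 9.00×10^-4 = 0.001812 m.
Since r₁ < r_cr and r₂ ≤ r_cr, the coating moves toward the maximum at r_cr — heat loss rises.
Bare: R = 1/(4πr₁²h) = 3873 K/W; Q = 146.8/3873 = 0.0379 W.
Coated: R = R_cond + R_conv = 1067 K/W; Q = 146.8/1067 = 0.138 W.

increases: 0.0379 → 0.138 W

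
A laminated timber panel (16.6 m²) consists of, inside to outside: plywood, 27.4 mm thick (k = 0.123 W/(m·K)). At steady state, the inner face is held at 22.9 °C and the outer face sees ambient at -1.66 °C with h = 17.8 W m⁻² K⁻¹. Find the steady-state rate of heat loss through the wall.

Q = 1460 W

Series thermal resistances, inner to outer:
  R_plywood = L/(kA) = 0.0274/(0.123·16.6) = 0.01342 K/W
  R_conv,out = 1/(hA) = 1/(17.8·16.6) = 0.003384 K/W
ΣR = 0.01342 + 0.003384 = 0.01680 K/W
Q = ΔT/ΣR = (22.9 °C − -1.66 °C)/0.01680 = 1460 W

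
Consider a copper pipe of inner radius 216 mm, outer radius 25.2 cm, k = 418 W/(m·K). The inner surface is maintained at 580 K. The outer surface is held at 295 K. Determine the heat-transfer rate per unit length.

Q' = 2πk·ΔT/ln(r₂/r₁) = 2π × 418 × 285 / ln(0.252/0.216) = 4.86×10^6 W/m

Q' = 4860 kW/m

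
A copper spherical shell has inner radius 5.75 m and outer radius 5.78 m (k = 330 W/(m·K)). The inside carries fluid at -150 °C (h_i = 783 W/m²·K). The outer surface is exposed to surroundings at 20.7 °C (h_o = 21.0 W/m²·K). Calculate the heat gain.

Q = 1460 kW

Resistance network (inner→outer):
  R_conv,in = 1/(4πr²h) = 1/(4π·5.75²·783) = 3.074×10^-6 K/W
  R_copper = (1/5.75 − 1/5.78)/(4πk) = 9.027×10^-4/(4π·330) = 2.177×10^-7 K/W
  R_conv,out = 1/(4πr²h) = 1/(4π·5.78²·21.0) = 1.134×10^-4 K/W
ΣR = 3.074×10^-6 + 2.177×10^-7 + 1.134×10^-4 = 1.167×10^-4 K/W
Q = ΔT/ΣR = (-150 °C − 20.7 °C)/1.167×10^-4 = -1.46×10^6 W
(Negative Q ⇒ heat flows inward; heat gain = 1.46×10^6 W.)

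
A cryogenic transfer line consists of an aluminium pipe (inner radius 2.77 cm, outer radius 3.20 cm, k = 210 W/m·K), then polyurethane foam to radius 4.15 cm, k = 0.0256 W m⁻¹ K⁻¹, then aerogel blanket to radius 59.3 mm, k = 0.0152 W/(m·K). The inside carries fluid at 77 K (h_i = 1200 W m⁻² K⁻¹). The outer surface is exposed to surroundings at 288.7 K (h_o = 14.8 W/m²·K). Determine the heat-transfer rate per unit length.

Series thermal resistances, inner to outer:
  R'_conv,in = 1/(2πr h) = 1/(2π·0.0277·1200) = 0.004788 m·K/W
  R'_aluminium = ln(0.0320/0.0277)/(2πk) = 0.1443/(2π·210) = 1.094×10^-4 m·K/W
  R'_polyurethane foam = ln(0.0415/0.0320)/(2πk) = 0.2600/(2π·0.0256) = 1.616 m·K/W
  R'_aerogel blanket = ln(0.0593/0.0415)/(2πk) = 0.3569/(2π·0.0152) = 3.737 m·K/W
  R'_conv,out = 1/(2πr h) = 1/(2π·0.0593·14.8) = 0.1813 m·K/W
ΣR = 0.004788 + 1.094×10^-4 + 1.616 + 3.737 + 0.1813 = 5.539 m·K/W
Q' = ΔT/ΣR = (77 K − 288.7 K)/5.539 = -38.2 W/m
(Negative Q' ⇒ heat flows inward; heat gain = 38.2 W/m.)

Q' = 38.2 W/m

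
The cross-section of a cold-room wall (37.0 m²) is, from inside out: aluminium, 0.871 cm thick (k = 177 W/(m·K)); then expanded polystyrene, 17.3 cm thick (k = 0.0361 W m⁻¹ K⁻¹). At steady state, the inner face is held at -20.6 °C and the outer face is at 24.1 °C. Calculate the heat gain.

Q = 345 W

Series thermal resistances, inner to outer:
  R_aluminium = L/(kA) = 0.00871/(177·37.0) = 1.330×10^-6 K/W
  R_expanded polystyrene = L/(kA) = 0.173/(0.0361·37.0) = 0.1295 K/W
ΣR = 1.330×10^-6 + 0.1295 = 0.1295 K/W
Q = ΔT/ΣR = (-20.6 °C − 24.1 °C)/0.1295 = -345 W
(Negative Q ⇒ heat flows inward; heat gain = 345 W.)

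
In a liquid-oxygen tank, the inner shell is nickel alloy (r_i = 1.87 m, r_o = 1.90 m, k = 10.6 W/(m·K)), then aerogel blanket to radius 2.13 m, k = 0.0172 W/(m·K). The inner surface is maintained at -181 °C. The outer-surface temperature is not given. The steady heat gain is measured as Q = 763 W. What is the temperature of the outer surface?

T_out = 19.7 °C

Series resistances:
  R_nickel alloy = (1/1.87 − 1/1.90)/(4πk) = 0.008444/(4π·10.6) = 6.339×10^-5 K/W
  R_aerogel blanket = (1/1.90 − 1/2.13)/(4πk) = 0.05683/(4π·0.0172) = 0.2629 K/W
ΣR = 0.2630 K/W
ΔT = Q·ΣR = 763 × 0.2630 = 200.7 K
Heat flows inward, so T_out = T_in + ΔT = -181 + 200.7 = 19.7 °C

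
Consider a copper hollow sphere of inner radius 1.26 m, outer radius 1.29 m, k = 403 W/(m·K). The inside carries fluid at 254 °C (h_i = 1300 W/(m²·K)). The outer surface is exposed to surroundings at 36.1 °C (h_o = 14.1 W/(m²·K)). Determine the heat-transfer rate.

Series thermal resistances, inner to outer:
  R_conv,in = 1/(4πr²h) = 1/(4π·1.26²·1300) = 3.856×10^-5 K/W
  R_copper = (1/1.26 − 1/1.29)/(4πk) = 0.01846/(4π·403) = 3.645×10^-6 K/W
  R_conv,out = 1/(4πr²h) = 1/(4π·1.29²·14.1) = 0.003391 K/W
ΣR = 3.856×10^-5 + 3.645×10^-6 + 0.003391 = 0.003433 K/W
Q = ΔT/ΣR = (254 °C − 36.1 °C)/0.003433 = 63500 W

Q = 63500 W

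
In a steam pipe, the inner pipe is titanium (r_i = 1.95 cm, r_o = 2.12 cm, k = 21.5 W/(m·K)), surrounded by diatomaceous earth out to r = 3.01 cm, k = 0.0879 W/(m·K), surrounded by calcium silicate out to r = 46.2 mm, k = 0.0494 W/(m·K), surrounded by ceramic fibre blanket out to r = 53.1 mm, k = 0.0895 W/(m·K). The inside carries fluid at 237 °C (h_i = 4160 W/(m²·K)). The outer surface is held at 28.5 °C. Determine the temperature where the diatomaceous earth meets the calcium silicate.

Series thermal resistances, inner to outer:
  R'_conv,in = 1/(2πr h) = 1/(2π·0.0195·4160) = 0.001962 m·K/W
  R'_titanium = ln(0.0212/0.0195)/(2πk) = 0.08359/(2π·21.5) = 6.188×10^-4 m·K/W
  R'_diatomaceous earth = ln(0.0301/0.0212)/(2πk) = 0.3505/(2π·0.0879) = 0.6347 m·K/W
  R'_calcium silicate = ln(0.0462/0.0301)/(2πk) = 0.4285/(2π·0.0494) = 1.380 m·K/W
  R'_ceramic fibre blanket = ln(0.0531/0.0462)/(2πk) = 0.1392/(2π·0.0895) = 0.2475 m·K/W
ΣR = 0.001962 + 6.188×10^-4 + 0.6347 + 1.380 + 0.2475 = 2.265 m·K/W
Q' = ΔT/ΣR = (237 °C − 28.5 °C)/2.265 = 92.05 W/m
From the inner boundary to the diatomaceous earth/calcium silicate interface, ΣR_partial = 0.6373 m·K/W.
T_interface = T_in − Q'·ΣR_partial = 237 °C − (92.05)(0.6373) = 178 °C

T = 178 °C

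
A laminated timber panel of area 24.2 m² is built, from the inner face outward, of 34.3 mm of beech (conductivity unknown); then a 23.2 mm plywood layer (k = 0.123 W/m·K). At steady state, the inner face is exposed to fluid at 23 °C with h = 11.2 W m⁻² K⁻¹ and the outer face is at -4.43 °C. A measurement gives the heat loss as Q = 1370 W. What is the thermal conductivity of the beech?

ΣR = ΔT/Q = |23 − -4.43|/1370 = 0.02002 K/W
Known resistances:
  R_conv,in = 1/(hA) = 1/(11.2·24.2) = 0.003689 K/W
  R_plywood = L/(kA) = 0.0232/(0.123·24.2) = 0.007794 K/W
R_beech = ΣR − ΣR_known = 0.02002 − 0.01148 = 0.008540 K/W
L/(kA) = 0.008540 ⇒ k = 0.0343/(0.008540·24.2) = 0.166 W/m·K

k = 0.166 W/m·K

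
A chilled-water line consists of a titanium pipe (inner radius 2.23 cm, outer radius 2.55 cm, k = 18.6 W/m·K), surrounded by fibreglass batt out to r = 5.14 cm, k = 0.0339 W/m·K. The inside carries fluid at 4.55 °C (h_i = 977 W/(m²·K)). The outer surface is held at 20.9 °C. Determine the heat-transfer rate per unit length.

Q' = 4.96 W/m

Series thermal resistances, inner to outer:
  R'_conv,in = 1/(2πr h) = 1/(2π·0.0223·977) = 0.007305 m·K/W
  R'_titanium = ln(0.0255/0.0223)/(2πk) = 0.1341/(2π·18.6) = 0.001147 m·K/W
  R'_fibreglass batt = ln(0.0514/0.0255)/(2πk) = 0.7010/(2π·0.0339) = 3.291 m·K/W
ΣR = 0.007305 + 0.001147 + 3.291 = 3.299 m·K/W
Q' = ΔT/ΣR = (4.55 °C − 20.9 °C)/3.299 = -4.96 W/m
(Negative Q' ⇒ heat flows inward; heat gain = 4.96 W/m.)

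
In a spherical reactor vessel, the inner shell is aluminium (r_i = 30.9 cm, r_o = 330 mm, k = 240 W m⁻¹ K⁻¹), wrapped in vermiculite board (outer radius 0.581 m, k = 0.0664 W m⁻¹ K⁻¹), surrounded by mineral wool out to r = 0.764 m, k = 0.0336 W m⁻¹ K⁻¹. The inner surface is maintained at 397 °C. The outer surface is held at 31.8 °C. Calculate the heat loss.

Q = 143 W

Series thermal resistances, inner to outer:
  R_aluminium = (1/0.309 − 1/0.330)/(4πk) = 0.2059/(4π·240) = 6.829×10^-5 K/W
  R_vermiculite board = (1/0.330 − 1/0.581)/(4πk) = 1.309/(4π·0.0664) = 1.569 K/W
  R_mineral wool = (1/0.581 − 1/0.764)/(4πk) = 0.4123/(4π·0.0336) = 0.9764 K/W
ΣR = 6.829×10^-5 + 1.569 + 0.9764 = 2.545 K/W
Q = ΔT/ΣR = (397 °C − 31.8 °C)/2.545 = 143 W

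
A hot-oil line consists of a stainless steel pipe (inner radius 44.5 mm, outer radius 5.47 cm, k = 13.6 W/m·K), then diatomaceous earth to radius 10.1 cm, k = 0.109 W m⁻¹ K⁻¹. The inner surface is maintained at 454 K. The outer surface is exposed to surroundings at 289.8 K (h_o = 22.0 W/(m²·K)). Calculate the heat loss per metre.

Q' = 169 W/m

Treat each layer as a resistance in series:
  R'_stainless steel = ln(0.0547/0.0445)/(2πk) = 0.2064/(2π·13.6) = 0.002415 m·K/W
  R'_diatomaceous earth = ln(0.101/0.0547)/(2πk) = 0.6133/(2π·0.109) = 0.8954 m·K/W
  R'_conv,out = 1/(2πr h) = 1/(2π·0.101·22.0) = 0.07163 m·K/W
ΣR = 0.002415 + 0.8954 + 0.07163 = 0.9694 m·K/W
Q' = ΔT/ΣR = (454 K − 289.8 K)/0.9694 = 169 W/m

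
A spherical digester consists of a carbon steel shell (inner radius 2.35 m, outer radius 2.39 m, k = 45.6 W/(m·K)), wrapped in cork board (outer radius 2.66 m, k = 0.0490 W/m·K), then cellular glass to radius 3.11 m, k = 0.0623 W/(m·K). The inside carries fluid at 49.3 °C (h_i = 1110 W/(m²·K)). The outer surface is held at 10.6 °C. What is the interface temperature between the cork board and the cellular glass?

T = 30.0 °C

Resistance network (inner→outer):
  R_conv,in = 1/(4πr²h) = 1/(4π·2.35²·1110) = 1.298×10^-5 K/W
  R_carbon steel = (1/2.35 − 1/2.39)/(4πk) = 0.007122/(4π·45.6) = 1.243×10^-5 K/W
  R_cork board = (1/2.39 − 1/2.66)/(4πk) = 0.04247/(4π·0.0490) = 0.06897 K/W
  R_cellular glass = (1/2.66 − 1/3.11)/(4πk) = 0.05440/(4π·0.0623) = 0.06948 K/W
ΣR = 1.298×10^-5 + 1.243×10^-5 + 0.06897 + 0.06948 = 0.1385 K/W
Q = ΔT/ΣR = (49.3 °C − 10.6 °C)/0.1385 = 279.4 W
From the inner boundary to the cork board/cellular glass interface, ΣR_partial = 0.06900 K/W.
T_interface = T_in − Q·ΣR_partial = 49.3 °C − (279.4)(0.06900) = 30.0 °C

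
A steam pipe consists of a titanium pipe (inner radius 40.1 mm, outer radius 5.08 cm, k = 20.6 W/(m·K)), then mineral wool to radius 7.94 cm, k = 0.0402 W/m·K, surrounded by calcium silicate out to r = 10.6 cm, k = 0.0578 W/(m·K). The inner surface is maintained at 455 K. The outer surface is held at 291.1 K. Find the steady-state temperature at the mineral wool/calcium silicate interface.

Resistance network (inner→outer):
  R'_titanium = ln(0.0508/0.0401)/(2πk) = 0.2365/(2π·20.6) = 0.001827 m·K/W
  R'_mineral wool = ln(0.0794/0.0508)/(2πk) = 0.4466/(2π·0.0402) = 1.768 m·K/W
  R'_calcium silicate = ln(0.106/0.0794)/(2πk) = 0.2889/(2π·0.0578) = 0.7956 m·K/W
ΣR = 0.001827 + 1.768 + 0.7956 = 2.565 m·K/W
Q' = ΔT/ΣR = (455 K − 291.1 K)/2.565 = 63.90 W/m
From the inner boundary to the mineral wool/calcium silicate interface, ΣR_partial = 1.770 m·K/W.
T_interface = T_in − Q'·ΣR_partial = 455 K − (63.90)(1.770) = 341.9 K

T = 341.9 K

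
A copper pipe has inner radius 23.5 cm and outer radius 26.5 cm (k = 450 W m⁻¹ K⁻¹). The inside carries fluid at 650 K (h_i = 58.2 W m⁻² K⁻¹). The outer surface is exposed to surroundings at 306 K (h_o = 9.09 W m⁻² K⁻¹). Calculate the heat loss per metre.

Resistance network (inner→outer):
  R'_conv,in = 1/(2πr h) = 1/(2π·0.235·58.2) = 0.01164 m·K/W
  R'_copper = ln(0.265/0.235)/(2πk) = 0.1201/(2π·450) = 4.249×10^-5 m·K/W
  R'_conv,out = 1/(2πr h) = 1/(2π·0.265·9.09) = 0.06607 m·K/W
ΣR = 0.01164 + 4.249×10^-5 + 0.06607 = 0.07775 m·K/W
Q' = ΔT/ΣR = (650 K − 306 K)/0.07775 = 4420 W/m

Q' = 4.42 kW/m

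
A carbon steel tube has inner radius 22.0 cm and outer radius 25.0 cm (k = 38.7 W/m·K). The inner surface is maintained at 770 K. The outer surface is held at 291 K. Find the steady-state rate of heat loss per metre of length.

Q' = 911 kW/m

Q' = 2πk·ΔT/ln(r₂/r₁) = 2π × 38.7 × 479 / ln(0.250/0.220) = 9.11×10^5 W/m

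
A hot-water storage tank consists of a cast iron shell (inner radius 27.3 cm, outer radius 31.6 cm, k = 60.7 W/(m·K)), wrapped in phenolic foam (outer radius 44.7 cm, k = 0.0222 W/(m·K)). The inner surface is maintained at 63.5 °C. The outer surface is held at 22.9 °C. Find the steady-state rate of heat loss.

Series thermal resistances, inner to outer:
  R_cast iron = (1/0.273 − 1/0.316)/(4πk) = 0.4984/(4π·60.7) = 6.535×10^-4 K/W
  R_phenolic foam = (1/0.316 − 1/0.447)/(4πk) = 0.9274/(4π·0.0222) = 3.324 K/W
ΣR = 6.535×10^-4 + 3.324 = 3.325 K/W
Q = ΔT/ΣR = (63.5 °C − 22.9 °C)/3.325 = 12.2 W

Q = 12.2 W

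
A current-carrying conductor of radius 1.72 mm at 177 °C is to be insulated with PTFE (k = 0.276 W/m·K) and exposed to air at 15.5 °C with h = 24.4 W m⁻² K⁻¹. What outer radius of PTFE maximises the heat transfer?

r_cr = 1.13 cm

For a cylinder, r_cr = k_ins/h = 0.276/24.4 = 0.0113 m = 1.13 cm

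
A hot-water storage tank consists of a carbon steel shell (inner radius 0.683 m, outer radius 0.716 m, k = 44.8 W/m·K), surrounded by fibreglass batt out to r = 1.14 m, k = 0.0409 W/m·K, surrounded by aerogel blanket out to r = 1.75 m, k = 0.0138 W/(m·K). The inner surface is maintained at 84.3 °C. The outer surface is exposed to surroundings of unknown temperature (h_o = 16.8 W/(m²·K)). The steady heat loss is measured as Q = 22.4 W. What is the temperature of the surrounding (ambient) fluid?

Series resistances:
  R_carbon steel = (1/0.683 − 1/0.716)/(4πk) = 0.06748/(4π·44.8) = 1.199×10^-4 K/W
  R_fibreglass batt = (1/0.716 − 1/1.14)/(4πk) = 0.5195/(4π·0.0409) = 1.011 K/W
  R_aerogel blanket = (1/1.14 − 1/1.75)/(4πk) = 0.3058/(4π·0.0138) = 1.763 K/W
  R_conv,out = 1/(4πr²h) = 1/(4π·1.75²·16.8) = 0.001547 K/W
ΣR = 2.776 K/W
ΔT = Q·ΣR = 22.4 × 2.776 = 62.18 K
Heat flows outward, so T_out = T_in − ΔT = 84.3 − 62.18 = 22.1 °C

T_out = 22.1 °C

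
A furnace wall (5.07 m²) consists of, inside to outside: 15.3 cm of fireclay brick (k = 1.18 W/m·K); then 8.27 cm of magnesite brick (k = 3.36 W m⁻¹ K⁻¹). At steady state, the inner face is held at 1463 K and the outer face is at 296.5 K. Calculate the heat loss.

Q = 38300 W

Treat each layer as a resistance in series:
  R_fireclay brick = L/(kA) = 0.153/(1.18·5.07) = 0.02557 K/W
  R_magnesite brick = L/(kA) = 0.0827/(3.36·5.07) = 0.004855 K/W
ΣR = 0.02557 + 0.004855 = 0.03043 K/W
Q = ΔT/ΣR = (1463 K − 296.5 K)/0.03043 = 38300 W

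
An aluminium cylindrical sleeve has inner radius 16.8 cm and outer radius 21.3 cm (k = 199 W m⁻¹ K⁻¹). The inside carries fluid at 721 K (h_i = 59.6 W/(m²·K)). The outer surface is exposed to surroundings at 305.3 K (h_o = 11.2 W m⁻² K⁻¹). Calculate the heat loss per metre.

Series thermal resistances, inner to outer:
  R'_conv,in = 1/(2πr h) = 1/(2π·0.168·59.6) = 0.01590 m·K/W
  R'_aluminium = ln(0.213/0.168)/(2πk) = 0.2373/(2π·199) = 1.898×10^-4 m·K/W
  R'_conv,out = 1/(2πr h) = 1/(2π·0.213·11.2) = 0.06671 m·K/W
ΣR = 0.01590 + 1.898×10^-4 + 0.06671 = 0.08280 m·K/W
Q' = ΔT/ΣR = (721 K − 305.3 K)/0.08280 = 5020 W/m

Q' = 5.02 kW/m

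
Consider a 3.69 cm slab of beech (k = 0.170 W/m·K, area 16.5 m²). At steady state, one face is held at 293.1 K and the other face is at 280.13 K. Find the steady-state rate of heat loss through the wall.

Q = kA·ΔT/L = 0.170 × 16.5 × |293.1 K − 280.13 K| / 0.0369 = 986 W

Q = 986 W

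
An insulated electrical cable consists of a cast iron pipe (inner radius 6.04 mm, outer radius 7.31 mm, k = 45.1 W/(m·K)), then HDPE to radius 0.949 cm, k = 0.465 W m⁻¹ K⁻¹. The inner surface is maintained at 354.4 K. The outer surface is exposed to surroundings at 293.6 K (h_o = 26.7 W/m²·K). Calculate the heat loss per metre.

Q' = 84.7 W/m

Treat each layer as a resistance in series:
  R'_cast iron = ln(0.00731/0.00604)/(2πk) = 0.1908/(2π·45.1) = 6.735×10^-4 m·K/W
  R'_HDPE = ln(0.00949/0.00731)/(2πk) = 0.2610/(2π·0.465) = 0.08933 m·K/W
  R'_conv,out = 1/(2πr h) = 1/(2π·0.00949·26.7) = 0.6281 m·K/W
ΣR = 6.735×10^-4 + 0.08933 + 0.6281 = 0.7181 m·K/W
Q' = ΔT/ΣR = (354.4 K − 293.6 K)/0.7181 = 84.7 W/m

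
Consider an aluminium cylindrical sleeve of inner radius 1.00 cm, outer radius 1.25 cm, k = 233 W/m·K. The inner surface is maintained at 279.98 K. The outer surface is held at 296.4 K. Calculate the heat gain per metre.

Q' = 108 kW/m

Q' = 2πk·ΔT/ln(r₂/r₁) = 2π × 233 × 16.42 / ln(0.0125/0.0100) = 1.08×10^5 W/m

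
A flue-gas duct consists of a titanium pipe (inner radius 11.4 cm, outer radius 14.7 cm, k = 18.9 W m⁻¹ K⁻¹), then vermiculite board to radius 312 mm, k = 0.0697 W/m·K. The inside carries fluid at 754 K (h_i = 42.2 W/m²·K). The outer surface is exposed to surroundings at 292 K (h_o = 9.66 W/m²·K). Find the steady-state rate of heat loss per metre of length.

Q' = 256 W/m

Treat each layer as a resistance in series:
  R'_conv,in = 1/(2πr h) = 1/(2π·0.114·42.2) = 0.03308 m·K/W
  R'_titanium = ln(0.147/0.114)/(2πk) = 0.2542/(2π·18.9) = 0.002141 m·K/W
  R'_vermiculite board = ln(0.312/0.147)/(2πk) = 0.7526/(2π·0.0697) = 1.718 m·K/W
  R'_conv,out = 1/(2πr h) = 1/(2π·0.312·9.66) = 0.05281 m·K/W
ΣR = 0.03308 + 0.002141 + 1.718 + 0.05281 = 1.806 m·K/W
Q' = ΔT/ΣR = (754 K − 292 K)/1.806 = 256 W/m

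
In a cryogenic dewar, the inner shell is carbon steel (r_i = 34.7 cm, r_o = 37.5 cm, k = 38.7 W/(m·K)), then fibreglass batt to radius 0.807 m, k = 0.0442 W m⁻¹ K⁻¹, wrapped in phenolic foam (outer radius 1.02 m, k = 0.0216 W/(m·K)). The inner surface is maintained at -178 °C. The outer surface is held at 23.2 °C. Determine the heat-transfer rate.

Q = 57.1 W

Treat each layer as a resistance in series:
  R_carbon steel = (1/0.347 − 1/0.375)/(4πk) = 0.2152/(4π·38.7) = 4.425×10^-4 K/W
  R_fibreglass batt = (1/0.375 − 1/0.807)/(4πk) = 1.428/(4π·0.0442) = 2.570 K/W
  R_phenolic foam = (1/0.807 − 1/1.02)/(4πk) = 0.2588/(4π·0.0216) = 0.9533 K/W
ΣR = 4.425×10^-4 + 2.570 + 0.9533 = 3.524 K/W
Q = ΔT/ΣR = (-178 °C − 23.2 °C)/3.524 = -57.1 W
(Negative Q ⇒ heat flows inward; heat gain = 57.1 W.)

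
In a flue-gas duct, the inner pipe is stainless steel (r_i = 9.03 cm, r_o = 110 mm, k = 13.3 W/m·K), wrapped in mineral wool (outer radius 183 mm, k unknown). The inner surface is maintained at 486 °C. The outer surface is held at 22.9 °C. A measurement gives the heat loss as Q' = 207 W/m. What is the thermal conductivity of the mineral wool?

ΣR = ΔT/Q' = |486 − 22.9|/207 = 2.237 m·K/W
Known resistances:
  R'_stainless steel = ln(0.110/0.0903)/(2πk) = 0.1973/(2π·13.3) = 0.002362 m·K/W
R_mineral wool = ΣR − ΣR_known = 2.237 − 0.002362 = 2.235 m·K/W
ln(r₂/r₁)/(2πk) = 2.235 ⇒ k = 0.5090/(2π·2.235) = 0.0362 W/m·K

k = 0.0362 W/m·K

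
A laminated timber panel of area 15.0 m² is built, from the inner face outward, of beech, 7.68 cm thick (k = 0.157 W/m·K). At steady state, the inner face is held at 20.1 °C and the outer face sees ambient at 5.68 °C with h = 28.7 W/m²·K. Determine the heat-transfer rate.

Q = 413 W

Treat each layer as a resistance in series:
  R_beech = L/(kA) = 0.0768/(0.157·15.0) = 0.03261 K/W
  R_conv,out = 1/(hA) = 1/(28.7·15.0) = 0.002323 K/W
ΣR = 0.03261 + 0.002323 = 0.03493 K/W
Q = ΔT/ΣR = (20.1 °C − 5.68 °C)/0.03493 = 413 W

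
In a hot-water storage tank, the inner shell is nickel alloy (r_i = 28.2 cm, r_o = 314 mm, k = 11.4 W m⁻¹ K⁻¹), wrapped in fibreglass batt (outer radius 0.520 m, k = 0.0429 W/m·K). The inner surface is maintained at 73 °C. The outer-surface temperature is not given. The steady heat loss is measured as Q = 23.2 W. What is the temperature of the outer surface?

T_out = 18.6 °C

Series resistances:
  R_nickel alloy = (1/0.282 − 1/0.314)/(4πk) = 0.3614/(4π·11.4) = 0.002523 K/W
  R_fibreglass batt = (1/0.314 − 1/0.520)/(4πk) = 1.262/(4π·0.0429) = 2.340 K/W
ΣR = 2.343 K/W
ΔT = Q·ΣR = 23.2 × 2.343 = 54.36 K
Heat flows outward, so T_out = T_in − ΔT = 73 − 54.36 = 18.6 °C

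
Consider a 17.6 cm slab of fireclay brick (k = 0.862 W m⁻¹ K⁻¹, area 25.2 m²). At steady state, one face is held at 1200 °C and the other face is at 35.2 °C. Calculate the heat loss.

Q = 1.44×10^5 W

Q = kA·ΔT/L = 0.862 × 25.2 × |1200 °C − 35.2 °C| / 0.176 = 1.44×10^5 W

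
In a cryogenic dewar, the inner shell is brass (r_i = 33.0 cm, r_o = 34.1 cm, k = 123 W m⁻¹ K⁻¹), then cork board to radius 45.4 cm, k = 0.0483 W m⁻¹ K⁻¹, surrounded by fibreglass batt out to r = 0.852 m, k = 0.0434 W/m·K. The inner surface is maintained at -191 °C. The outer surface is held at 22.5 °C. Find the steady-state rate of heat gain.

Treat each layer as a resistance in series:
  R_brass = (1/0.330 − 1/0.341)/(4πk) = 0.09775/(4π·123) = 6.324×10^-5 K/W
  R_cork board = (1/0.341 − 1/0.454)/(4πk) = 0.7299/(4π·0.0483) = 1.203 K/W
  R_fibreglass batt = (1/0.454 − 1/0.852)/(4πk) = 1.029/(4π·0.0434) = 1.887 K/W
ΣR = 6.324×10^-5 + 1.203 + 1.887 = 3.090 K/W
Q = ΔT/ΣR = (-191 °C − 22.5 °C)/3.090 = -69.1 W
(Negative Q ⇒ heat flows inward; heat gain = 69.1 W.)

Q = 69.1 W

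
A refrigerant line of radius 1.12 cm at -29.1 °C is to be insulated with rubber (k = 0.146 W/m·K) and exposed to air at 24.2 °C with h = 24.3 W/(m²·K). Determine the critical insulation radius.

For a cylinder, r_cr = k_ins/h = 0.146/24.3 = 0.00601 m = 0.601 cm

r_cr = 0.601 cm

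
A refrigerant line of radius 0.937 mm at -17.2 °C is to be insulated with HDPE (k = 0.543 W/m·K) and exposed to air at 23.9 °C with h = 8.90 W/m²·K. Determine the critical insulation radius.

r_cr = 6.10 cm

For a cylinder, r_cr = k_ins/h = 0.543/8.90 = 0.0610 m = 6.10 cm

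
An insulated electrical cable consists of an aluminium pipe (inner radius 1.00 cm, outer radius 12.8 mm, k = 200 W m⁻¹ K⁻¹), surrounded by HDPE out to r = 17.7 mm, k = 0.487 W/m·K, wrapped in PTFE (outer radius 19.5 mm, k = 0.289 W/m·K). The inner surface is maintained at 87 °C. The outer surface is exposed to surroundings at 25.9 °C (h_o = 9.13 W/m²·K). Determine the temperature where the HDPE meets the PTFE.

Series thermal resistances, inner to outer:
  R'_aluminium = ln(0.0128/0.0100)/(2πk) = 0.2469/(2π·200) = 1.964×10^-4 m·K/W
  R'_HDPE = ln(0.0177/0.0128)/(2πk) = 0.3241/(2π·0.487) = 0.1059 m·K/W
  R'_PTFE = ln(0.0195/0.0177)/(2πk) = 0.09685/(2π·0.289) = 0.05334 m·K/W
  R'_conv,out = 1/(2πr h) = 1/(2π·0.0195·9.13) = 0.8940 m·K/W
ΣR = 1.964×10^-4 + 0.1059 + 0.05334 + 0.8940 = 1.053 m·K/W
Q' = ΔT/ΣR = (87 °C − 25.9 °C)/1.053 = 58.02 W/m
From the inner boundary to the HDPE/PTFE interface, ΣR_partial = 0.1061 m·K/W.
T_interface = T_in − Q'·ΣR_partial = 87 °C − (58.02)(0.1061) = 80.8 °C

T = 80.8 °C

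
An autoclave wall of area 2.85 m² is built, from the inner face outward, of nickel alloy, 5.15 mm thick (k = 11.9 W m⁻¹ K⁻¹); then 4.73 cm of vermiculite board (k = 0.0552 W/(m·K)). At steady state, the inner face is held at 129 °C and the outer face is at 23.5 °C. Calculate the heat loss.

Resistance network (inner→outer):
  R_nickel alloy = L/(kA) = 0.00515/(11.9·2.85) = 1.519×10^-4 K/W
  R_vermiculite board = L/(kA) = 0.0473/(0.0552·2.85) = 0.3007 K/W
ΣR = 1.519×10^-4 + 0.3007 = 0.3009 K/W
Q = ΔT/ΣR = (129 °C − 23.5 °C)/0.3009 = 351 W

Q = 351 W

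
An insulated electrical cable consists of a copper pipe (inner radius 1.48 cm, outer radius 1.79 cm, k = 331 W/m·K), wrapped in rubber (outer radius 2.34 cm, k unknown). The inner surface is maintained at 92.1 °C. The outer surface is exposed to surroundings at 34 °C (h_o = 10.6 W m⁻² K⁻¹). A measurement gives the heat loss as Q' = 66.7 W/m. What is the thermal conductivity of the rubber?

k = 0.186 W/m·K

ΣR = ΔT/Q' = |92.1 − 34|/66.7 = 0.8711 m·K/W
Known resistances:
  R'_copper = ln(0.0179/0.0148)/(2πk) = 0.1902/(2π·331) = 9.144×10^-5 m·K/W
  R'_conv,out = 1/(2πr h) = 1/(2π·0.0234·10.6) = 0.6417 m·K/W
R_rubber = ΣR − ΣR_known = 0.8711 − 0.6418 = 0.2293 m·K/W
ln(r₂/r₁)/(2πk) = 0.2293 ⇒ k = 0.2679/(2π·0.2293) = 0.186 W/m·K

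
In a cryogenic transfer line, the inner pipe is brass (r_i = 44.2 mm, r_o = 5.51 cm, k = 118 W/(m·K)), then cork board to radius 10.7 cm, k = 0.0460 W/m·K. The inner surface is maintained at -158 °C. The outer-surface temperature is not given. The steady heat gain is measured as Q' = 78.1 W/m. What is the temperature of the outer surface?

T_out = 21.4 °C

Sum the resistances:
  R'_brass = ln(0.0551/0.0442)/(2πk) = 0.2204/(2π·118) = 2.973×10^-4 m·K/W
  R'_cork board = ln(0.107/0.0551)/(2πk) = 0.6637/(2π·0.0460) = 2.296 m·K/W
ΣR = 2.297 m·K/W
ΔT = Q'·ΣR = 78.1 × 2.297 = 179.4 K
Heat flows inward, so T_out = T_in + ΔT = -158 + 179.4 = 21.4 °C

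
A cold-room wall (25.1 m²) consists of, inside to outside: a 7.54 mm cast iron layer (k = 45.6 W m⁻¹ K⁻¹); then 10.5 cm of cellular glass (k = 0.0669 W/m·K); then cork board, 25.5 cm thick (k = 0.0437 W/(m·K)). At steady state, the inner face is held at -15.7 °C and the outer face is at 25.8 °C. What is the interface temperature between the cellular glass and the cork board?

Treat each layer as a resistance in series:
  R_cast iron = L/(kA) = 0.00754/(45.6·25.1) = 6.588×10^-6 K/W
  R_cellular glass = L/(kA) = 0.105/(0.0669·25.1) = 0.06253 K/W
  R_cork board = L/(kA) = 0.255/(0.0437·25.1) = 0.2325 K/W
ΣR = 6.588×10^-6 + 0.06253 + 0.2325 = 0.2950 K/W
Q = ΔT/ΣR = (-15.7 °C − 25.8 °C)/0.2950 = -140.7 W
From the inner boundary to the cellular glass/cork board interface, ΣR_partial = 0.06254 K/W.
T_interface = T_in − Q·ΣR_partial = -15.7 °C − (-140.7)(0.06254) = -6.90 °C

T = -6.90 °C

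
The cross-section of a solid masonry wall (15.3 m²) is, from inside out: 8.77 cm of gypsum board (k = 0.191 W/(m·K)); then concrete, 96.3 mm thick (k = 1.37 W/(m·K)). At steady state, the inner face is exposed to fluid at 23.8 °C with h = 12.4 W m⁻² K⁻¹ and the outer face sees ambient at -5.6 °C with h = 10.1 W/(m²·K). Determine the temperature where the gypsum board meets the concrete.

Series thermal resistances, inner to outer:
  R_conv,in = 1/(hA) = 1/(12.4·15.3) = 0.005271 K/W
  R_gypsum board = L/(kA) = 0.0877/(0.191·15.3) = 0.03001 K/W
  R_concrete = L/(kA) = 0.0963/(1.37·15.3) = 0.004594 K/W
  R_conv,out = 1/(hA) = 1/(10.1·15.3) = 0.006471 K/W
ΣR = 0.005271 + 0.03001 + 0.004594 + 0.006471 = 0.04635 K/W
Q = ΔT/ΣR = (23.8 °C − -5.6 °C)/0.04635 = 634.3 W
From the inner boundary to the gypsum board/concrete interface, ΣR_partial = 0.03528 K/W.
T_interface = T_in − Q·ΣR_partial = 23.8 °C − (634.3)(0.03528) = 1.42 °C

T = 1.42 °C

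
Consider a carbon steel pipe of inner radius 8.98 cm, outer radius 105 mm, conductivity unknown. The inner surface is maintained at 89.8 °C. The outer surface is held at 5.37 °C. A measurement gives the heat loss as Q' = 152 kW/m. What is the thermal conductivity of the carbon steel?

k = 44.8 W/m·K

ΣR = ΔT/Q' = |89.8 − 5.37|/1.52×10^5 = 5.555×10^-4 m·K/W
ln(r₂/r₁)/(2πk) = 5.555×10^-4 ⇒ k = 0.1564/(2π·5.555×10^-4) = 44.8 W/m·K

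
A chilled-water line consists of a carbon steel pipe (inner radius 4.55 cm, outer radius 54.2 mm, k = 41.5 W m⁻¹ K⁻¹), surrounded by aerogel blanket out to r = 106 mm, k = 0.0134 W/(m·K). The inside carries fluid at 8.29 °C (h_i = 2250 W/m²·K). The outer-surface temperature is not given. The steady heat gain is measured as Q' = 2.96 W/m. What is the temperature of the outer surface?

Series resistances:
  R'_conv,in = 1/(2πr h) = 1/(2π·0.0455·2250) = 0.001555 m·K/W
  R'_carbon steel = ln(0.0542/0.0455)/(2πk) = 0.1750/(2π·41.5) = 6.710×10^-4 m·K/W
  R'_aerogel blanket = ln(0.106/0.0542)/(2πk) = 0.6708/(2π·0.0134) = 7.967 m·K/W
ΣR = 7.969 m·K/W
ΔT = Q'·ΣR = 2.96 × 7.969 = 23.59 K
Heat flows inward, so T_out = T_in + ΔT = 8.29 + 23.59 = 31.9 °C

T_out = 31.9 °C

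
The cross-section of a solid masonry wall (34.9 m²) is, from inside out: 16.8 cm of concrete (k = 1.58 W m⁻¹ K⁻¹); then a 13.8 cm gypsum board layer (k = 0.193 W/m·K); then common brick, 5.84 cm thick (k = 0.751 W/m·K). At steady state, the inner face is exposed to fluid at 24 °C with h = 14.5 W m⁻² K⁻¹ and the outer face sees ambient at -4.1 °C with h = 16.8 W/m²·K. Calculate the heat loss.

Q = 954 W

Treat each layer as a resistance in series:
  R_conv,in = 1/(hA) = 1/(14.5·34.9) = 0.001976 K/W
  R_concrete = L/(kA) = 0.168/(1.58·34.9) = 0.003047 K/W
  R_gypsum board = L/(kA) = 0.138/(0.193·34.9) = 0.02049 K/W
  R_common brick = L/(kA) = 0.0584/(0.751·34.9) = 0.002228 K/W
  R_conv,out = 1/(hA) = 1/(16.8·34.9) = 0.001706 K/W
ΣR = 0.001976 + 0.003047 + 0.02049 + 0.002228 + 0.001706 = 0.02945 K/W
Q = ΔT/ΣR = (24 °C − -4.1 °C)/0.02945 = 954 W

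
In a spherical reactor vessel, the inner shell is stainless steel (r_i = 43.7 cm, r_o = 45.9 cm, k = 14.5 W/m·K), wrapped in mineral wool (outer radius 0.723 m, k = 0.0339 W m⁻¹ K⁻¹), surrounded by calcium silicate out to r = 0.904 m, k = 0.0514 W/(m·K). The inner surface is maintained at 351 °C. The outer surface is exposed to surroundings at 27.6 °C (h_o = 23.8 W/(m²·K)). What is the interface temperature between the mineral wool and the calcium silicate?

Treat each layer as a resistance in series:
  R_stainless steel = (1/0.437 − 1/0.459)/(4πk) = 0.1097/(4π·14.5) = 6.019×10^-4 K/W
  R_mineral wool = (1/0.459 − 1/0.723)/(4πk) = 0.7955/(4π·0.0339) = 1.867 K/W
  R_calcium silicate = (1/0.723 − 1/0.904)/(4πk) = 0.2769/(4π·0.0514) = 0.4287 K/W
  R_conv,out = 1/(4πr²h) = 1/(4π·0.904²·23.8) = 0.004091 K/W
ΣR = 6.019×10^-4 + 1.867 + 0.4287 + 0.004091 = 2.300 K/W
Q = ΔT/ΣR = (351 °C − 27.6 °C)/2.300 = 140.6 W
From the inner boundary to the mineral wool/calcium silicate interface, ΣR_partial = 1.868 K/W.
T_interface = T_in − Q·ΣR_partial = 351 °C − (140.6)(1.868) = 88.4 °C

T = 88.4 °C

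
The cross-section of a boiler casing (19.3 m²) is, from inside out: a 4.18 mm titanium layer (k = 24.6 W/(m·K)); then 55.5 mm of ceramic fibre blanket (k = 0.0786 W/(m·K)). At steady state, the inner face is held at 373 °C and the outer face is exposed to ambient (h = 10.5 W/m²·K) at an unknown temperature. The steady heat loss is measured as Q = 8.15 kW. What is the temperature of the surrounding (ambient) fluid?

T_out = 34.5 °C

Series resistances:
  R_titanium = L/(kA) = 0.00418/(24.6·19.3) = 8.804×10^-6 K/W
  R_ceramic fibre blanket = L/(kA) = 0.0555/(0.0786·19.3) = 0.03659 K/W
  R_conv,out = 1/(hA) = 1/(10.5·19.3) = 0.004935 K/W
ΣR = 0.04153 K/W
ΔT = Q·ΣR = 8150 × 0.04153 = 338.5 K
Heat flows outward, so T_out = T_in − ΔT = 373 − 338.5 = 34.5 °C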